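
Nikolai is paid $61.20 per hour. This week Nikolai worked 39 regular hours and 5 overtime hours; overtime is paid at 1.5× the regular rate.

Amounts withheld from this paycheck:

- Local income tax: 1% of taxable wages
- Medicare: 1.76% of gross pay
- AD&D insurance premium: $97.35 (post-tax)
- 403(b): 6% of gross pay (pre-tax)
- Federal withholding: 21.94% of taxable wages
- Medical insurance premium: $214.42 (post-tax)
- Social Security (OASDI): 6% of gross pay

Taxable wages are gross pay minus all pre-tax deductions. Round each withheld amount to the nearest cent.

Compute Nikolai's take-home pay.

$1528.78

Regular pay: 39 × $61.20 = $2386.80
Overtime pay: 5 × $61.20 × 1.5 = $459.00
Gross pay = $2386.80 + $459.00 = $2845.80
403(b): $2845.80 × 0.06 = $170.75
Taxable wages = $2845.80 − $170.75 = $2675.05
Local income tax: $2675.05 × 0.01 = $26.75
Federal withholding: $2675.05 × 0.2194 = $586.91
Social Security (OASDI): $2845.80 × 0.06 = $170.75
Medicare: $2845.80 × 0.0176 = $50.09
Medical insurance premium: $214.42
AD&D insurance premium: $97.35
Total deductions = $170.75 + $26.75 + $586.91 + $170.75 + $50.09 + $214.42 + $97.35 = $1317.02
Net pay = $2845.80 − $1317.02 = $1528.78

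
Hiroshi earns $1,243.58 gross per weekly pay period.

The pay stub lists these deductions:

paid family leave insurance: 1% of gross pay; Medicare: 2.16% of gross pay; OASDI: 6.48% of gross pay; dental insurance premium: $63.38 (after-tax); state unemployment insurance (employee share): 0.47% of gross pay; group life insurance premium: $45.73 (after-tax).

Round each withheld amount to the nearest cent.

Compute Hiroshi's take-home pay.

Paid family leave insurance: $1,243.58 × 0.01 = $12.44
Medicare: $1,243.58 × 0.0216 = $26.86
OASDI: $1,243.58 × 0.0648 = $80.58
State unemployment insurance (employee share): $1,243.58 × 0.0047 = $5.84
Dental insurance premium: $63.38
Group life insurance premium: $45.73
Total deductions = $12.44 + $26.86 + $80.58 + $5.84 + $63.38 + $45.73 = $234.83
Net pay = $1,243.58 − $234.83 = $1,008.75

$1,008.75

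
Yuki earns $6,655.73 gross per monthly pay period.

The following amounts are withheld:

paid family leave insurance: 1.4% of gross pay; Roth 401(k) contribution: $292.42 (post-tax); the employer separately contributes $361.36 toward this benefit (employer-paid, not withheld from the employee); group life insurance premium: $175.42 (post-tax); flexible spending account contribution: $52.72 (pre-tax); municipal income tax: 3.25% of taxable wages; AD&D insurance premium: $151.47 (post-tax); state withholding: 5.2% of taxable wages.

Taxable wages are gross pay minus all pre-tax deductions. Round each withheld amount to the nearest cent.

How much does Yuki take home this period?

Flexible spending account contribution: $52.72
Taxable wages = $6,655.73 − $52.72 = $6,603.01
State withholding: $6,603.01 × 0.052 = $343.36
Municipal income tax: $6,603.01 × 0.0325 = $214.60
Paid family leave insurance: $6,655.73 × 0.014 = $93.18
AD&D insurance premium: $151.47
Roth 401(k) contribution: $292.42
Group life insurance premium: $175.42
(Employer's $361.36 toward Roth 401(k) contribution is not withheld from the employee.)
Total deductions = $52.72 + $343.36 + $214.60 + $93.18 + $151.47 + $292.42 + $175.42 = $1,323.17
Net pay = $6,655.73 − $1,323.17 = $5,332.56

$5,332.56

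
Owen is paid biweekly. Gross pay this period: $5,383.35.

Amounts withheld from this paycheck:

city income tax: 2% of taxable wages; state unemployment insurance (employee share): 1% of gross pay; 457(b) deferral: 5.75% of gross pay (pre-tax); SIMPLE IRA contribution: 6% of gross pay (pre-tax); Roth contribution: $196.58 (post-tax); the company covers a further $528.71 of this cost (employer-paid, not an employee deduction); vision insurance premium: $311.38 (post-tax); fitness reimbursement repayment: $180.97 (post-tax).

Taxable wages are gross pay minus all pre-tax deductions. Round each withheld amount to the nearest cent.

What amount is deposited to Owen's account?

$3,913.03

457(b) deferral: $5,383.35 × 0.0575 = $309.54
SIMPLE IRA contribution: $5,383.35 × 0.06 = $323.00
Pre-tax total = $309.54 + $323.00 = $632.54
Taxable wages = $5,383.35 − $632.54 = $4,750.81
City income tax: $4,750.81 × 0.02 = $95.02
State unemployment insurance (employee share): $5,383.35 × 0.01 = $53.83
Roth contribution: $196.58
Fitness reimbursement repayment: $180.97
Vision insurance premium: $311.38
(Employer's $528.71 toward Roth contribution is not withheld from the employee.)
Total deductions = $309.54 + $323.00 + $95.02 + $53.83 + $196.58 + $180.97 + $311.38 = $1,470.32
Net pay = $5,383.35 − $1,470.32 = $3,913.03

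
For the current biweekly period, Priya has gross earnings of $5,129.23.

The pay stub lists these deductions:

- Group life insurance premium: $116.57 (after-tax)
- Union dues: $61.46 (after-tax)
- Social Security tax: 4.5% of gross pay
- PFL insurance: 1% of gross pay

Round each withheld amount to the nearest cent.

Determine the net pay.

$4,669.09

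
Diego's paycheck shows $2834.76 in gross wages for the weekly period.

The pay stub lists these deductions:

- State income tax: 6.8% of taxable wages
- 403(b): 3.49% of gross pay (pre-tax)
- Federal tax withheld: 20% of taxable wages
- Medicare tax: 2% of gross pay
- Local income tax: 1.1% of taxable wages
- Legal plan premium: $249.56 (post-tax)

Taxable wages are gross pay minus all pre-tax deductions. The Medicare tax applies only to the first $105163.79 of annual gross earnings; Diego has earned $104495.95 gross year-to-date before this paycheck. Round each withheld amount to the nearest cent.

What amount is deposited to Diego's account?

$1709.61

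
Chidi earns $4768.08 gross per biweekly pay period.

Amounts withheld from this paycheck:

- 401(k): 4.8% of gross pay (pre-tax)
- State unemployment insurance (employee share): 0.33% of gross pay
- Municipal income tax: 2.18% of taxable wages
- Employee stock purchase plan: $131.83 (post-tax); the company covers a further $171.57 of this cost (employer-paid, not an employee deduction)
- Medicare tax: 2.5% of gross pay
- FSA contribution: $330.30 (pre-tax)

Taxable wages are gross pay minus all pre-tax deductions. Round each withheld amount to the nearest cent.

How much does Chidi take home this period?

$3850.40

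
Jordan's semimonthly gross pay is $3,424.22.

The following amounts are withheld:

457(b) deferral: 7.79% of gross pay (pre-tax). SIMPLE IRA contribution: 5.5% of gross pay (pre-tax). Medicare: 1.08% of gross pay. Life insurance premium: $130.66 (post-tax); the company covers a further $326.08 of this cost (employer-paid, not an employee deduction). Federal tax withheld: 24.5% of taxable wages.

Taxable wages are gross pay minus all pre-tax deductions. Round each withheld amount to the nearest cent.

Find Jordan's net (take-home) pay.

457(b) deferral: $3,424.22 × 0.0779 = $266.75
SIMPLE IRA contribution: $3,424.22 × 0.055 = $188.33
Pre-tax total = $266.75 + $188.33 = $455.08
Taxable wages = $3,424.22 − $455.08 = $2,969.14
Federal tax withheld: $2,969.14 × 0.245 = $727.44
Medicare: $3,424.22 × 0.0108 = $36.98
Life insurance premium: $130.66
(Employer's $326.08 toward life insurance premium is not withheld from the employee.)
Total deductions = $266.75 + $188.33 + $727.44 + $36.98 + $130.66 = $1,350.16
Net pay = $3,424.22 − $1,350.16 = $2,074.06

$2,074.06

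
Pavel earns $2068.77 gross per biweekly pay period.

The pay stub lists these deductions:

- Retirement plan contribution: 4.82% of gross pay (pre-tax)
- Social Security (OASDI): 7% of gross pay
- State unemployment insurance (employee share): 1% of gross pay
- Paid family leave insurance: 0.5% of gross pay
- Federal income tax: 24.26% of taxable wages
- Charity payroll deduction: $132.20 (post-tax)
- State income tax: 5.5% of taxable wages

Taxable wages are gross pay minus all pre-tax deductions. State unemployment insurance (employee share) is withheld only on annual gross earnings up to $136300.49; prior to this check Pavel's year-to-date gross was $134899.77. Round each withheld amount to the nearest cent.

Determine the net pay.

Retirement plan contribution: $2068.77 × 0.0482 = $99.71
Taxable wages = $2068.77 − $99.71 = $1969.06
Federal income tax: $1969.06 × 0.2426 = $477.69
State income tax: $1969.06 × 0.055 = $108.30
Social Security (OASDI): $2068.77 × 0.07 = $144.81
Paid family leave insurance: $2068.77 × 0.005 = $10.34
State unemployment insurance (employee share): only $136300.49 − $134899.77 = $1400.72 of this check is subject → $1400.72 × 0.01 = $14.01
Charity payroll deduction: $132.20
Total deductions = $99.71 + $477.69 + $108.30 + $144.81 + $10.34 + $14.01 + $132.20 = $987.06
Net pay = $2068.77 − $987.06 = $1081.71

$1081.71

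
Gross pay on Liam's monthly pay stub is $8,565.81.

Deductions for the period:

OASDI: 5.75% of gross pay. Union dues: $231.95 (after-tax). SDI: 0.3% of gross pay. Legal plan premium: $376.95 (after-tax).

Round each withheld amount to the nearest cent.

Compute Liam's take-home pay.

OASDI: $8,565.81 × 0.0575 = $492.53
SDI: $8,565.81 × 0.003 = $25.70
Union dues: $231.95
Legal plan premium: $376.95
Total deductions = $492.53 + $25.70 + $231.95 + $376.95 = $1,127.13
Net pay = $8,565.81 − $1,127.13 = $7,438.68

$7,438.68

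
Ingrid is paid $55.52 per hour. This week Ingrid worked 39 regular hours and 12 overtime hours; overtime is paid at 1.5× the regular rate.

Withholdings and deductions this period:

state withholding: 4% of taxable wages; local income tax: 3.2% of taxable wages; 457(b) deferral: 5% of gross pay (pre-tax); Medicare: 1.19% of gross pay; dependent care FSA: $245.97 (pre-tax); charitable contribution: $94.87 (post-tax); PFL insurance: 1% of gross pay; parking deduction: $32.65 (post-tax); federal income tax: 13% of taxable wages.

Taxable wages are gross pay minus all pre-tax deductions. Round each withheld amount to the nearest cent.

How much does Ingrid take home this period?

$2006.00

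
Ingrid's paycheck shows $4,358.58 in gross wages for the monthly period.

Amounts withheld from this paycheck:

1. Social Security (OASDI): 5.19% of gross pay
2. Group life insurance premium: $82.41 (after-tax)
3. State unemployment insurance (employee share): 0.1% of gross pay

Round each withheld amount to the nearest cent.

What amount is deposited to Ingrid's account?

$4,045.60

State unemployment insurance (employee share): $4,358.58 × 0.001 = $4.36
Social Security (OASDI): $4,358.58 × 0.0519 = $226.21
Group life insurance premium: $82.41
Total deductions = $4.36 + $226.21 + $82.41 = $312.98
Net pay = $4,358.58 − $312.98 = $4,045.60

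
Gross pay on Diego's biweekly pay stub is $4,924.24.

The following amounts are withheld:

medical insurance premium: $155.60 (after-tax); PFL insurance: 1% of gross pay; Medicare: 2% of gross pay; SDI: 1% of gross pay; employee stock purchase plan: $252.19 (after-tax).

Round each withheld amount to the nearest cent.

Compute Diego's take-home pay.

$4,319.49

PFL insurance: $4,924.24 × 0.01 = $49.24
Medicare: $4,924.24 × 0.02 = $98.48
SDI: $4,924.24 × 0.01 = $49.24
Employee stock purchase plan: $252.19
Medical insurance premium: $155.60
Total deductions = $49.24 + $98.48 + $49.24 + $252.19 + $155.60 = $604.75
Net pay = $4,924.24 − $604.75 = $4,319.49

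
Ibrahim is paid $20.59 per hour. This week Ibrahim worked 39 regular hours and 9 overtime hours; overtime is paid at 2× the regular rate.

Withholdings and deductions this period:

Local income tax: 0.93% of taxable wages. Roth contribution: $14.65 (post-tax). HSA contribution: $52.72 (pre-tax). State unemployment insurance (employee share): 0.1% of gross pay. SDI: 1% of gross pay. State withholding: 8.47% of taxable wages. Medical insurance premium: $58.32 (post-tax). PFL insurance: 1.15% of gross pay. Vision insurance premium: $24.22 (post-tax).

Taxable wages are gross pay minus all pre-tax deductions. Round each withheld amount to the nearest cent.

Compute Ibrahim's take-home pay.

Regular pay: 39 × $20.59 = $803.01
Overtime pay: 9 × $20.59 × 2 = $370.62
Gross pay = $803.01 + $370.62 = $1,173.63
HSA contribution: $52.72
Taxable wages = $1,173.63 − $52.72 = $1,120.91
State withholding: $1,120.91 × 0.0847 = $94.94
Local income tax: $1,120.91 × 0.0093 = $10.42
State unemployment insurance (employee share): $1,173.63 × 0.001 = $1.17
SDI: $1,173.63 × 0.01 = $11.74
PFL insurance: $1,173.63 × 0.0115 = $13.50
Vision insurance premium: $24.22
Medical insurance premium: $58.32
Roth contribution: $14.65
Total deductions = $52.72 + $94.94 + $10.42 + $1.17 + $11.74 + $13.50 + $24.22 + $58.32 + $14.65 = $281.68
Net pay = $1,173.63 − $281.68 = $891.95

$891.95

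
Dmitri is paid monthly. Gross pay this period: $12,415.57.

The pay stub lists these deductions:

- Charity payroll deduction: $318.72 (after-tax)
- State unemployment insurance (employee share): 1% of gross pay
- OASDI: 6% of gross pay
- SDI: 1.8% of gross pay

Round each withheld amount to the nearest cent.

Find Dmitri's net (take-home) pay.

$11,004.28

State unemployment insurance (employee share): $12,415.57 × 0.01 = $124.16
OASDI: $12,415.57 × 0.06 = $744.93
SDI: $12,415.57 × 0.018 = $223.48
Charity payroll deduction: $318.72
Total deductions = $124.16 + $744.93 + $223.48 + $318.72 = $1,411.29
Net pay = $12,415.57 − $1,411.29 = $11,004.28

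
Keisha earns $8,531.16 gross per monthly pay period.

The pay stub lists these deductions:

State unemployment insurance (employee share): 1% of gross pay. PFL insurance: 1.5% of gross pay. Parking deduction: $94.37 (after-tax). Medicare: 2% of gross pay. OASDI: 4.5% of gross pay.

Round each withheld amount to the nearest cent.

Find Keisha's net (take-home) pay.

$7,668.99

OASDI: $8,531.16 × 0.045 = $383.90
Medicare: $8,531.16 × 0.02 = $170.62
PFL insurance: $8,531.16 × 0.015 = $127.97
State unemployment insurance (employee share): $8,531.16 × 0.01 = $85.31
Parking deduction: $94.37
Total deductions = $383.90 + $170.62 + $127.97 + $85.31 + $94.37 = $862.17
Net pay = $8,531.16 − $862.17 = $7,668.99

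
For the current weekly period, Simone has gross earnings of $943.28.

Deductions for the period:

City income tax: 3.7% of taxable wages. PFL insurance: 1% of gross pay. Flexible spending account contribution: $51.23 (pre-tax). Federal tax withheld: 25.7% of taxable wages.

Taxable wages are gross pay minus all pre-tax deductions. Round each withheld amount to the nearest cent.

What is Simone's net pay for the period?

Flexible spending account contribution: $51.23
Taxable wages = $943.28 − $51.23 = $892.05
Federal tax withheld: $892.05 × 0.257 = $229.26
City income tax: $892.05 × 0.037 = $33.01
PFL insurance: $943.28 × 0.01 = $9.43
Total deductions = $51.23 + $229.26 + $33.01 + $9.43 = $322.93
Net pay = $943.28 − $322.93 = $620.35

$620.35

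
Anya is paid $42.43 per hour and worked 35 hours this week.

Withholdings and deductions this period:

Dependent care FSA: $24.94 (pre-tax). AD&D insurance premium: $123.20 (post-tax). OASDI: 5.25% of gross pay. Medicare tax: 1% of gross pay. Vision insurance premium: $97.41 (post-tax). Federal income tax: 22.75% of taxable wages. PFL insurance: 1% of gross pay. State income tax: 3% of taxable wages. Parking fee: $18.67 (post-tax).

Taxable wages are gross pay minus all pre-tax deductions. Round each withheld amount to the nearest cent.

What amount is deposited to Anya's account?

$737.18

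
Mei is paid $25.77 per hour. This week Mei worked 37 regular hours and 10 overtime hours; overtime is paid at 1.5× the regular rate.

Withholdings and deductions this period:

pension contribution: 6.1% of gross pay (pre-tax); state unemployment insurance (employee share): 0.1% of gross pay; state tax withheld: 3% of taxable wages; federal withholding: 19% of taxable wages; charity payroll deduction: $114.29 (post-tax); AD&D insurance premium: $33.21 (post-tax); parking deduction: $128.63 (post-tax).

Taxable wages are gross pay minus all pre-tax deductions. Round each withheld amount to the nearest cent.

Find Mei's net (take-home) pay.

Regular pay: 37 × $25.77 = $953.49
Overtime pay: 10 × $25.77 × 1.5 = $386.55
Gross pay = $953.49 + $386.55 = $1,340.04
Pension contribution: $1,340.04 × 0.061 = $81.74
Taxable wages = $1,340.04 − $81.74 = $1,258.30
Federal withholding: $1,258.30 × 0.19 = $239.08
State tax withheld: $1,258.30 × 0.03 = $37.75
State unemployment insurance (employee share): $1,340.04 × 0.001 = $1.34
Parking deduction: $128.63
AD&D insurance premium: $33.21
Charity payroll deduction: $114.29
Total deductions = $81.74 + $239.08 + $37.75 + $1.34 + $128.63 + $33.21 + $114.29 = $636.04
Net pay = $1,340.04 − $636.04 = $704.00

$704.00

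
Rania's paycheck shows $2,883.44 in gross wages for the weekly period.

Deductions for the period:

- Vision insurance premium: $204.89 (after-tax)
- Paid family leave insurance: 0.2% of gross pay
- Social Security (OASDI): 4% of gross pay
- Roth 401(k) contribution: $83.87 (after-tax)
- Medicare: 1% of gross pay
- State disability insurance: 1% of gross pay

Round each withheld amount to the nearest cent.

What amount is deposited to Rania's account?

$2,415.91

State disability insurance: $2,883.44 × 0.01 = $28.83
Medicare: $2,883.44 × 0.01 = $28.83
Social Security (OASDI): $2,883.44 × 0.04 = $115.34
Paid family leave insurance: $2,883.44 × 0.002 = $5.77
Vision insurance premium: $204.89
Roth 401(k) contribution: $83.87
Total deductions = $28.83 + $28.83 + $115.34 + $5.77 + $204.89 + $83.87 = $467.53
Net pay = $2,883.44 − $467.53 = $2,415.91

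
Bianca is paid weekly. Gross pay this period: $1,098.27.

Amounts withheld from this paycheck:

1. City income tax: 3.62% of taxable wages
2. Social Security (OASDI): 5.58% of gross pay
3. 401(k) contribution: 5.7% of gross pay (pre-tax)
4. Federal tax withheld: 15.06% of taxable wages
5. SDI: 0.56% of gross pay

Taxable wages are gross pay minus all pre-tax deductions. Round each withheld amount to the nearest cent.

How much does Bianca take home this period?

401(k) contribution: $1,098.27 × 0.057 = $62.60
Taxable wages = $1,098.27 − $62.60 = $1,035.67
City income tax: $1,035.67 × 0.0362 = $37.49
Federal tax withheld: $1,035.67 × 0.1506 = $155.97
SDI: $1,098.27 × 0.0056 = $6.15
Social Security (OASDI): $1,098.27 × 0.0558 = $61.28
Total deductions = $62.60 + $37.49 + $155.97 + $6.15 + $61.28 = $323.49
Net pay = $1,098.27 − $323.49 = $774.78

$774.78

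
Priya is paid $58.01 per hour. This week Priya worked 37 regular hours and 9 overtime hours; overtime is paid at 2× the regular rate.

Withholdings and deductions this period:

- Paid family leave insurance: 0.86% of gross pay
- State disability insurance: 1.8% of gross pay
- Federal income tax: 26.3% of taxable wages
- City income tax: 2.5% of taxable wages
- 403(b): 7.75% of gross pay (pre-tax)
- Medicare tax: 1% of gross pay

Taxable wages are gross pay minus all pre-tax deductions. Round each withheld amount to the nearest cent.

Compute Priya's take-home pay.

$1978.84

Regular pay: 37 × $58.01 = $2146.37
Overtime pay: 9 × $58.01 × 2 = $1044.18
Gross pay = $2146.37 + $1044.18 = $3190.55
403(b): $3190.55 × 0.0775 = $247.27
Taxable wages = $3190.55 − $247.27 = $2943.28
Federal income tax: $2943.28 × 0.263 = $774.08
City income tax: $2943.28 × 0.025 = $73.58
Paid family leave insurance: $3190.55 × 0.0086 = $27.44
Medicare tax: $3190.55 × 0.01 = $31.91
State disability insurance: $3190.55 × 0.018 = $57.43
Total deductions = $247.27 + $774.08 + $73.58 + $27.44 + $31.91 + $57.43 = $1211.71
Net pay = $3190.55 − $1211.71 = $1978.84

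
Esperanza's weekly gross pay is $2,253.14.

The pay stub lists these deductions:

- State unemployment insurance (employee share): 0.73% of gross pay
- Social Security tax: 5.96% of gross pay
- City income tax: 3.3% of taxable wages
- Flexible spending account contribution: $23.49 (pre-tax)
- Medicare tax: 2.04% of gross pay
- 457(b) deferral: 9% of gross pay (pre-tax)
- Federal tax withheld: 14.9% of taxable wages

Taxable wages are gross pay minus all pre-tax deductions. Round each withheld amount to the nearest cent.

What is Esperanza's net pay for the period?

$1,461.28

457(b) deferral: $2,253.14 × 0.09 = $202.78
Flexible spending account contribution: $23.49
Pre-tax total = $202.78 + $23.49 = $226.27
Taxable wages = $2,253.14 − $226.27 = $2,026.87
Federal tax withheld: $2,026.87 × 0.149 = $302.00
City income tax: $2,026.87 × 0.033 = $66.89
State unemployment insurance (employee share): $2,253.14 × 0.0073 = $16.45
Social Security tax: $2,253.14 × 0.0596 = $134.29
Medicare tax: $2,253.14 × 0.0204 = $45.96
Total deductions = $202.78 + $23.49 + $302.00 + $66.89 + $16.45 + $134.29 + $45.96 = $791.86
Net pay = $2,253.14 − $791.86 = $1,461.28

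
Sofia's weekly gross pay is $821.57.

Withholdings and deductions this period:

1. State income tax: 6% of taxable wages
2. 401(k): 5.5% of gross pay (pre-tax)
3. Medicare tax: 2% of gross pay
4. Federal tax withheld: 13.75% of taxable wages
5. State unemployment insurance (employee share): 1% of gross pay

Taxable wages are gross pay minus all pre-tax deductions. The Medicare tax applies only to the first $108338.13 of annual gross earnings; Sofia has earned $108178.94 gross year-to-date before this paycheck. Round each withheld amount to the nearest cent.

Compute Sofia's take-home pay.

401(k): $821.57 × 0.055 = $45.19
Taxable wages = $821.57 − $45.19 = $776.38
Federal tax withheld: $776.38 × 0.1375 = $106.75
State income tax: $776.38 × 0.06 = $46.58
Medicare tax: only $108338.13 − $108178.94 = $159.19 of this check is subject → $159.19 × 0.02 = $3.18
State unemployment insurance (employee share): $821.57 × 0.01 = $8.22
Total deductions = $45.19 + $106.75 + $46.58 + $3.18 + $8.22 = $209.92
Net pay = $821.57 − $209.92 = $611.65

$611.65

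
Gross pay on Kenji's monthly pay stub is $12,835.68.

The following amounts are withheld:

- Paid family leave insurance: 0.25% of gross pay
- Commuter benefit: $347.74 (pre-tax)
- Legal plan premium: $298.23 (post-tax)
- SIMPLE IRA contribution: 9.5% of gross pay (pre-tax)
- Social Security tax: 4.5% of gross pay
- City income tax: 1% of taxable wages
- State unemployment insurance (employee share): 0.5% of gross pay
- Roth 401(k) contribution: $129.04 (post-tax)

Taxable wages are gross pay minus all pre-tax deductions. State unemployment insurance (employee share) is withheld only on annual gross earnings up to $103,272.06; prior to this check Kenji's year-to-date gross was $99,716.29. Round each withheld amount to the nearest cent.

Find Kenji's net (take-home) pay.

$10,101.11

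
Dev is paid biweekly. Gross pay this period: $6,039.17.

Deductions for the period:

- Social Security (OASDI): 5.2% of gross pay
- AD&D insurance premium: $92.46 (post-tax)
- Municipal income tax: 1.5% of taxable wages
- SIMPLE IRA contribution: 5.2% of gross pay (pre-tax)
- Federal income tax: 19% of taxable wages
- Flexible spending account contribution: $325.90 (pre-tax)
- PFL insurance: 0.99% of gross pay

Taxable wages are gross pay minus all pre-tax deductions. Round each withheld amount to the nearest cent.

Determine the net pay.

SIMPLE IRA contribution: $6,039.17 × 0.052 = $314.04
Flexible spending account contribution: $325.90
Pre-tax total = $314.04 + $325.90 = $639.94
Taxable wages = $6,039.17 − $639.94 = $5,399.23
Federal income tax: $5,399.23 × 0.19 = $1,025.85
Municipal income tax: $5,399.23 × 0.015 = $80.99
PFL insurance: $6,039.17 × 0.0099 = $59.79
Social Security (OASDI): $6,039.17 × 0.052 = $314.04
AD&D insurance premium: $92.46
Total deductions = $314.04 + $325.90 + $1,025.85 + $80.99 + $59.79 + $314.04 + $92.46 = $2,213.07
Net pay = $6,039.17 − $2,213.07 = $3,826.10

$3,826.10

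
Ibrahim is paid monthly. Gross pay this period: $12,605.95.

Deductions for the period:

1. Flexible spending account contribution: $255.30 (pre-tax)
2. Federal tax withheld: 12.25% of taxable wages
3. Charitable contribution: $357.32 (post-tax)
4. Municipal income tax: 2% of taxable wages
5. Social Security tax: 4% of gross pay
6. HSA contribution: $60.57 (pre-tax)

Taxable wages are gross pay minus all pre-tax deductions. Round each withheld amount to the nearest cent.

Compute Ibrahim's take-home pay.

Flexible spending account contribution: $255.30
HSA contribution: $60.57
Pre-tax total = $255.30 + $60.57 = $315.87
Taxable wages = $12,605.95 − $315.87 = $12,290.08
Federal tax withheld: $12,290.08 × 0.1225 = $1,505.53
Municipal income tax: $12,290.08 × 0.02 = $245.80
Social Security tax: $12,605.95 × 0.04 = $504.24
Charitable contribution: $357.32
Total deductions = $255.30 + $60.57 + $1,505.53 + $245.80 + $504.24 + $357.32 = $2,928.76
Net pay = $12,605.95 − $2,928.76 = $9,677.19

$9,677.19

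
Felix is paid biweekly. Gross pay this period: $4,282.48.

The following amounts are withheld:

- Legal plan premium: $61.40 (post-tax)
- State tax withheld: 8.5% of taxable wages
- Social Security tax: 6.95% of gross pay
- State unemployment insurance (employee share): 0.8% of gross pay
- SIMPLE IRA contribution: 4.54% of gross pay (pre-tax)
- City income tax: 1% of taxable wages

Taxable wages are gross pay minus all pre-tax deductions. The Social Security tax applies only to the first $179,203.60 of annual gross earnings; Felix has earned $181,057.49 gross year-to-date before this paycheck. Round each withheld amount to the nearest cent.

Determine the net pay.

$3,604.03

SIMPLE IRA contribution: $4,282.48 × 0.0454 = $194.42
Taxable wages = $4,282.48 − $194.42 = $4,088.06
City income tax: $4,088.06 × 0.01 = $40.88
State tax withheld: $4,088.06 × 0.085 = $347.49
Social Security tax: annual cap $179,203.60 already reached (YTD $181,057.49), so $0.00
State unemployment insurance (employee share): $4,282.48 × 0.008 = $34.26
Legal plan premium: $61.40
Total deductions = $194.42 + $40.88 + $347.49 + $0.00 + $34.26 + $61.40 = $678.45
Net pay = $4,282.48 − $678.45 = $3,604.03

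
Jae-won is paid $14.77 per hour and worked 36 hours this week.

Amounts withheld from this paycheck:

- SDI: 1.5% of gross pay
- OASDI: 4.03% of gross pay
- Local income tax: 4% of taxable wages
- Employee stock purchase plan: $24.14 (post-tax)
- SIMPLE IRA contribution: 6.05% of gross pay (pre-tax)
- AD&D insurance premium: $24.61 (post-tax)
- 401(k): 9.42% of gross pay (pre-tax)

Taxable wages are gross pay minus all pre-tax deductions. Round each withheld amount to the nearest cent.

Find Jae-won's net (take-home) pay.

Gross pay: 36 × $14.77 = $531.72
401(k): $531.72 × 0.0942 = $50.09
SIMPLE IRA contribution: $531.72 × 0.0605 = $32.17
Pre-tax total = $50.09 + $32.17 = $82.26
Taxable wages = $531.72 − $82.26 = $449.46
Local income tax: $449.46 × 0.04 = $17.98
SDI: $531.72 × 0.015 = $7.98
OASDI: $531.72 × 0.0403 = $21.43
AD&D insurance premium: $24.61
Employee stock purchase plan: $24.14
Total deductions = $50.09 + $32.17 + $17.98 + $7.98 + $21.43 + $24.61 + $24.14 = $178.40
Net pay = $531.72 − $178.40 = $353.32

$353.32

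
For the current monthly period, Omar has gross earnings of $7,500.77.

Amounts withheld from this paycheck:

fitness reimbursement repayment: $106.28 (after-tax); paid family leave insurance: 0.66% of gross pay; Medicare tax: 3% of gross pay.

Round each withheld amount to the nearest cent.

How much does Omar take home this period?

Medicare tax: $7,500.77 × 0.03 = $225.02
Paid family leave insurance: $7,500.77 × 0.0066 = $49.51
Fitness reimbursement repayment: $106.28
Total deductions = $225.02 + $49.51 + $106.28 = $380.81
Net pay = $7,500.77 − $380.81 = $7,119.96

$7,119.96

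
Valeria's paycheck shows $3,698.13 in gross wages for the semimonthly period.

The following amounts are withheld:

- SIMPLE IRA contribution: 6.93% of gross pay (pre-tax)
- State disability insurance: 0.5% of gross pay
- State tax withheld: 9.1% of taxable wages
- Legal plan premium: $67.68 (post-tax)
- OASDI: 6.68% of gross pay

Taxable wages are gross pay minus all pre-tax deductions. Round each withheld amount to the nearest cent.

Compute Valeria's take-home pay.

$2,795.43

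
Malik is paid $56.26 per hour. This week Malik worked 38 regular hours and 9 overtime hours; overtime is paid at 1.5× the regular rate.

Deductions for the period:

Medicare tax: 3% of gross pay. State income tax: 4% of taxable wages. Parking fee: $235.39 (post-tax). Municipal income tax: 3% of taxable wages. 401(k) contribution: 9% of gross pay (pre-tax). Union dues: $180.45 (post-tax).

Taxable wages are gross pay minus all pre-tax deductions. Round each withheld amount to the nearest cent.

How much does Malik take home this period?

$1,949.30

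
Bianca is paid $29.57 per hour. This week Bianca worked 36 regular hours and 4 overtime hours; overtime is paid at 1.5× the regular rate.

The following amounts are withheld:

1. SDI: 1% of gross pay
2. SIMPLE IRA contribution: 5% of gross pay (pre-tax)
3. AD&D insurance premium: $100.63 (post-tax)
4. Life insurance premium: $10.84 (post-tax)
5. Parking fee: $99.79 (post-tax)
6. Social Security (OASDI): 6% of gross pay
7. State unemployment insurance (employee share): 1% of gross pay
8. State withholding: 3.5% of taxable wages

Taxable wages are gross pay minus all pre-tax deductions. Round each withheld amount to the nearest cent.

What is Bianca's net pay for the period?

Regular pay: 36 × $29.57 = $1064.52
Overtime pay: 4 × $29.57 × 1.5 = $177.42
Gross pay = $1064.52 + $177.42 = $1241.94
SIMPLE IRA contribution: $1241.94 × 0.05 = $62.10
Taxable wages = $1241.94 − $62.10 = $1179.84
State withholding: $1179.84 × 0.035 = $41.29
SDI: $1241.94 × 0.01 = $12.42
Social Security (OASDI): $1241.94 × 0.06 = $74.52
State unemployment insurance (employee share): $1241.94 × 0.01 = $12.42
Life insurance premium: $10.84
Parking fee: $99.79
AD&D insurance premium: $100.63
Total deductions = $62.10 + $41.29 + $12.42 + $74.52 + $12.42 + $10.84 + $99.79 + $100.63 = $414.01
Net pay = $1241.94 − $414.01 = $827.93

$827.93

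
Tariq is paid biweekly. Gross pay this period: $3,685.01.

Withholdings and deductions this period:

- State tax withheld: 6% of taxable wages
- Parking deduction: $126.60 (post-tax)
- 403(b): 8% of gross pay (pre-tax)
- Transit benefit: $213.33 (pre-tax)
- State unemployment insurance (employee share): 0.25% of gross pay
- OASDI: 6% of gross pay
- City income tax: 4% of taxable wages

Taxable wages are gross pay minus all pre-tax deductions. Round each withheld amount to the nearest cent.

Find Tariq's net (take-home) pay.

403(b): $3,685.01 × 0.08 = $294.80
Transit benefit: $213.33
Pre-tax total = $294.80 + $213.33 = $508.13
Taxable wages = $3,685.01 − $508.13 = $3,176.88
State tax withheld: $3,176.88 × 0.06 = $190.61
City income tax: $3,176.88 × 0.04 = $127.08
OASDI: $3,685.01 × 0.06 = $221.10
State unemployment insurance (employee share): $3,685.01 × 0.0025 = $9.21
Parking deduction: $126.60
Total deductions = $294.80 + $213.33 + $190.61 + $127.08 + $221.10 + $9.21 + $126.60 = $1,182.73
Net pay = $3,685.01 − $1,182.73 = $2,502.28

$2,502.28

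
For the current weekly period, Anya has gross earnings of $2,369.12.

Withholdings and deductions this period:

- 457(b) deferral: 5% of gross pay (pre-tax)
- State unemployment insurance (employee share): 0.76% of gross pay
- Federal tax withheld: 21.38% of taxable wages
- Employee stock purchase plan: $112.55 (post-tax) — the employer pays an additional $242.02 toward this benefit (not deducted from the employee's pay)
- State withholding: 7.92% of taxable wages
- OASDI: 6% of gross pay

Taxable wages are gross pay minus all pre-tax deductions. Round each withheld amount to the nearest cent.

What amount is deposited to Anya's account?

457(b) deferral: $2,369.12 × 0.05 = $118.46
Taxable wages = $2,369.12 − $118.46 = $2,250.66
State withholding: $2,250.66 × 0.0792 = $178.25
Federal tax withheld: $2,250.66 × 0.2138 = $481.19
OASDI: $2,369.12 × 0.06 = $142.15
State unemployment insurance (employee share): $2,369.12 × 0.0076 = $18.01
Employee stock purchase plan: $112.55
(Employer's $242.02 toward employee stock purchase plan is not withheld from the employee.)
Total deductions = $118.46 + $178.25 + $481.19 + $142.15 + $18.01 + $112.55 = $1,050.61
Net pay = $2,369.12 − $1,050.61 = $1,318.51

$1,318.51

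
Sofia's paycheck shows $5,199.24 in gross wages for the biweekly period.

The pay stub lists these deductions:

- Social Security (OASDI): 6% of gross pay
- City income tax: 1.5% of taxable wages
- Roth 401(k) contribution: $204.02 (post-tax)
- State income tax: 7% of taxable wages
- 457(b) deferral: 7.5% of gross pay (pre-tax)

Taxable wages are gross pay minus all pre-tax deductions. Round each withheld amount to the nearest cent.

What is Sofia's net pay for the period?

$3,884.54

457(b) deferral: $5,199.24 × 0.075 = $389.94
Taxable wages = $5,199.24 − $389.94 = $4,809.30
City income tax: $4,809.30 × 0.015 = $72.14
State income tax: $4,809.30 × 0.07 = $336.65
Social Security (OASDI): $5,199.24 × 0.06 = $311.95
Roth 401(k) contribution: $204.02
Total deductions = $389.94 + $72.14 + $336.65 + $311.95 + $204.02 = $1,314.70
Net pay = $5,199.24 − $1,314.70 = $3,884.54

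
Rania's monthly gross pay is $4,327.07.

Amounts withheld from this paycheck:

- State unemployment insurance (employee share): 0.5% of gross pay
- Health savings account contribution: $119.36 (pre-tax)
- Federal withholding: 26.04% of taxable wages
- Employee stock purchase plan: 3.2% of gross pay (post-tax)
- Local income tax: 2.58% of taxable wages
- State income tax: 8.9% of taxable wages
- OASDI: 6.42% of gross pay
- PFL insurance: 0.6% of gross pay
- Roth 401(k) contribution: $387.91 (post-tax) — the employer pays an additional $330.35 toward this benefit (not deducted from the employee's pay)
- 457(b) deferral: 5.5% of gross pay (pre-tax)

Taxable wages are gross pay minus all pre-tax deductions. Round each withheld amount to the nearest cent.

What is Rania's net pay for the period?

$1,628.49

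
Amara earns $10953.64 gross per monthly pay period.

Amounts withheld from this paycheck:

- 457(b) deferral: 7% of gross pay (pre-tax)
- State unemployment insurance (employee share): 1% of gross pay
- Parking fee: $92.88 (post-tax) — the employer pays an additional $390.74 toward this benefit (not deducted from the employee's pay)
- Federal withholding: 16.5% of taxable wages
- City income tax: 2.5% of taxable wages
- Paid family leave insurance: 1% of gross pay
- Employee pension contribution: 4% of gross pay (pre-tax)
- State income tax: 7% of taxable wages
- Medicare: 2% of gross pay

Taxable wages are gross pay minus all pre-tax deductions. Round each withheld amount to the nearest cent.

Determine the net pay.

Employee pension contribution: $10953.64 × 0.04 = $438.15
457(b) deferral: $10953.64 × 0.07 = $766.75
Pre-tax total = $438.15 + $766.75 = $1204.90
Taxable wages = $10953.64 − $1204.90 = $9748.74
City income tax: $9748.74 × 0.025 = $243.72
State income tax: $9748.74 × 0.07 = $682.41
Federal withholding: $9748.74 × 0.165 = $1608.54
Paid family leave insurance: $10953.64 × 0.01 = $109.54
State unemployment insurance (employee share): $10953.64 × 0.01 = $109.54
Medicare: $10953.64 × 0.02 = $219.07
Parking fee: $92.88
(Employer's $390.74 toward parking fee is not withheld from the employee.)
Total deductions = $438.15 + $766.75 + $243.72 + $682.41 + $1608.54 + $109.54 + $109.54 + $219.07 + $92.88 = $4270.60
Net pay = $10953.64 − $4270.60 = $6683.04

$6683.04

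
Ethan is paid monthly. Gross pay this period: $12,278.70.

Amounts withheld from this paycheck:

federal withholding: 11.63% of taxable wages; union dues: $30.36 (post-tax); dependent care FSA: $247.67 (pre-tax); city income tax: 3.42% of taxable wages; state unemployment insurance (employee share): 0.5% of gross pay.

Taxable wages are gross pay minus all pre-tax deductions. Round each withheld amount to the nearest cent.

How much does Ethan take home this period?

$10,128.61

Dependent care FSA: $247.67
Taxable wages = $12,278.70 − $247.67 = $12,031.03
Federal withholding: $12,031.03 × 0.1163 = $1,399.21
City income tax: $12,031.03 × 0.0342 = $411.46
State unemployment insurance (employee share): $12,278.70 × 0.005 = $61.39
Union dues: $30.36
Total deductions = $247.67 + $1,399.21 + $411.46 + $61.39 + $30.36 = $2,150.09
Net pay = $12,278.70 − $2,150.09 = $10,128.61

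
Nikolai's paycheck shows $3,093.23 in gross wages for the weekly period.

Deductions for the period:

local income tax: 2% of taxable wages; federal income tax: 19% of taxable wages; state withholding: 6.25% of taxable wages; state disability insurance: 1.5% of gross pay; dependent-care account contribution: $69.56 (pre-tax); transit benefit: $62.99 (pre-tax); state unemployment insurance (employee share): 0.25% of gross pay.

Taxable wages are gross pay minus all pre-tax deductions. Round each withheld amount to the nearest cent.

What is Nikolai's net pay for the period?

$2,099.77

Transit benefit: $62.99
Dependent-care account contribution: $69.56
Pre-tax total = $62.99 + $69.56 = $132.55
Taxable wages = $3,093.23 − $132.55 = $2,960.68
State withholding: $2,960.68 × 0.0625 = $185.04
Federal income tax: $2,960.68 × 0.19 = $562.53
Local income tax: $2,960.68 × 0.02 = $59.21
State unemployment insurance (employee share): $3,093.23 × 0.0025 = $7.73
State disability insurance: $3,093.23 × 0.015 = $46.40
Total deductions = $62.99 + $69.56 + $185.04 + $562.53 + $59.21 + $7.73 + $46.40 = $993.46
Net pay = $3,093.23 − $993.46 = $2,099.77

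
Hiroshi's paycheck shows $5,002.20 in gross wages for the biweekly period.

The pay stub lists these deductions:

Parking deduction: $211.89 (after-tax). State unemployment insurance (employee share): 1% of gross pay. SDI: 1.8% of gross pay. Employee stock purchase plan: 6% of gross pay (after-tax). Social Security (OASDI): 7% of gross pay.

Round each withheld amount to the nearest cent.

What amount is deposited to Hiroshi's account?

$3,999.97

State unemployment insurance (employee share): $5,002.20 × 0.01 = $50.02
Social Security (OASDI): $5,002.20 × 0.07 = $350.15
SDI: $5,002.20 × 0.018 = $90.04
Employee stock purchase plan: $5,002.20 × 0.06 = $300.13
Parking deduction: $211.89
Total deductions = $50.02 + $350.15 + $90.04 + $300.13 + $211.89 = $1,002.23
Net pay = $5,002.20 − $1,002.23 = $3,999.97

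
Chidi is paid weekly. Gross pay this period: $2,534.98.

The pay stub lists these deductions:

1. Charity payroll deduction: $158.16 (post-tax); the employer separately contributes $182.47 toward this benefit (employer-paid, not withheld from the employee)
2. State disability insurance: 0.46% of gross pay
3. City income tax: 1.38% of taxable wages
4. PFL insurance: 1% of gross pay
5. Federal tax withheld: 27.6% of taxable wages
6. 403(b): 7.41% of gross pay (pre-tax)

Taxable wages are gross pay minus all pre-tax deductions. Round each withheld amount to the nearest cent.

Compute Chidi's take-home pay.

403(b): $2,534.98 × 0.0741 = $187.84
Taxable wages = $2,534.98 − $187.84 = $2,347.14
Federal tax withheld: $2,347.14 × 0.276 = $647.81
City income tax: $2,347.14 × 0.0138 = $32.39
State disability insurance: $2,534.98 × 0.0046 = $11.66
PFL insurance: $2,534.98 × 0.01 = $25.35
Charity payroll deduction: $158.16
(Employer's $182.47 toward charity payroll deduction is not withheld from the employee.)
Total deductions = $187.84 + $647.81 + $32.39 + $11.66 + $25.35 + $158.16 = $1,063.21
Net pay = $2,534.98 − $1,063.21 = $1,471.77

$1,471.77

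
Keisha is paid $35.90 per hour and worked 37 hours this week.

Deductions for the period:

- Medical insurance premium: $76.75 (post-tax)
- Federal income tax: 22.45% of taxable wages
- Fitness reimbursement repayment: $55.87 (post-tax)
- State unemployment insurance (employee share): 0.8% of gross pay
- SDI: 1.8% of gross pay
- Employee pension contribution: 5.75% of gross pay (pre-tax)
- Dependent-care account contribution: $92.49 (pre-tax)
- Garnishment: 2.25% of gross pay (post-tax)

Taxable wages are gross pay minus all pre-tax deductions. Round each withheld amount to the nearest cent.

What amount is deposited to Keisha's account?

Gross pay: 37 × $35.90 = $1,328.30
Dependent-care account contribution: $92.49
Employee pension contribution: $1,328.30 × 0.0575 = $76.38
Pre-tax total = $92.49 + $76.38 = $168.87
Taxable wages = $1,328.30 − $168.87 = $1,159.43
Federal income tax: $1,159.43 × 0.2245 = $260.29
SDI: $1,328.30 × 0.018 = $23.91
State unemployment insurance (employee share): $1,328.30 × 0.008 = $10.63
Fitness reimbursement repayment: $55.87
Garnishment: $1,328.30 × 0.0225 = $29.89
Medical insurance premium: $76.75
Total deductions = $92.49 + $76.38 + $260.29 + $23.91 + $10.63 + $55.87 + $29.89 + $76.75 = $626.21
Net pay = $1,328.30 − $626.21 = $702.09

$702.09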